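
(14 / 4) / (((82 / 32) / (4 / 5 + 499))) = 139944 / 205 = 682.65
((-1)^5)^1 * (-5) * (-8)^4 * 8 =163840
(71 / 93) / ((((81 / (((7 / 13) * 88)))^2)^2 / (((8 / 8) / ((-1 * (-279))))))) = 10223066771456 / 31900731118386507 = 0.00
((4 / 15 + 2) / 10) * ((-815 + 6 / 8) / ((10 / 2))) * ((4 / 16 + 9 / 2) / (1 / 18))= -3156033 / 1000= -3156.03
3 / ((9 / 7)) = 7 / 3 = 2.33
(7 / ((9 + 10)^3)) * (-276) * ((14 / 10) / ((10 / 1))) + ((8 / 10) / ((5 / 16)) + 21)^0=164713 / 171475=0.96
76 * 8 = 608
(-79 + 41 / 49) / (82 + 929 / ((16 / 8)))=-7660 / 53557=-0.14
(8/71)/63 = 8/4473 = 0.00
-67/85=-0.79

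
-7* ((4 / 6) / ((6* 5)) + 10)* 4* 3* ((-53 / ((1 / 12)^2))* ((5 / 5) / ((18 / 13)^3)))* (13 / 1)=38230840648 / 1215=31465712.47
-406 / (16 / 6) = -609 / 4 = -152.25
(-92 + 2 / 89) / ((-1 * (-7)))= -8186 / 623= -13.14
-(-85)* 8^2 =5440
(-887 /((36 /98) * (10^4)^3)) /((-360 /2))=43463 /3240000000000000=0.00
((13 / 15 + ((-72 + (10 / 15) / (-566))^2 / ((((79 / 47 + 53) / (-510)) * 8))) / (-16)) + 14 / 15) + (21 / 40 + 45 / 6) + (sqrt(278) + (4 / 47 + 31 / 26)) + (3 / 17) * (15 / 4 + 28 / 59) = sqrt(278) + 9435516631992938491 / 24218618513681280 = 406.27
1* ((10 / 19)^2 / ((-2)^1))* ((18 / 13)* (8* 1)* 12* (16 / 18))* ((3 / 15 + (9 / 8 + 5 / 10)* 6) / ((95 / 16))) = -2445312 / 89167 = -27.42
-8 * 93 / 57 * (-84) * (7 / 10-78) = -8051568 / 95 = -84753.35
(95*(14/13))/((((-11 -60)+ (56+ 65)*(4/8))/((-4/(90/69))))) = 3496/117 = 29.88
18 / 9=2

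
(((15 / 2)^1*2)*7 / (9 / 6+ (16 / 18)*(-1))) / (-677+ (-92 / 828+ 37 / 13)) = -221130 / 867779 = -0.25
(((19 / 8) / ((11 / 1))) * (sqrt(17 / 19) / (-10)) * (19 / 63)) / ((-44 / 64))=19 * sqrt(323) / 38115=0.01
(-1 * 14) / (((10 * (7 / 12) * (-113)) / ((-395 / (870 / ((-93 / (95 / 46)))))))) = 0.43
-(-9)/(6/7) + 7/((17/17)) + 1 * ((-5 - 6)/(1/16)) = -317/2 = -158.50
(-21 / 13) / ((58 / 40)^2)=-8400 / 10933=-0.77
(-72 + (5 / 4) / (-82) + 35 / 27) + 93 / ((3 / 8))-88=790673 / 8856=89.28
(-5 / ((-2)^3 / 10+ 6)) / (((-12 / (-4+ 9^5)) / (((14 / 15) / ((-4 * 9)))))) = -2066575 / 16848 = -122.66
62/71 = 0.87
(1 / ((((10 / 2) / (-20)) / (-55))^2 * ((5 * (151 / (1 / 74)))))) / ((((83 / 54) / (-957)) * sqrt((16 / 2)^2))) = -31265190 / 463721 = -67.42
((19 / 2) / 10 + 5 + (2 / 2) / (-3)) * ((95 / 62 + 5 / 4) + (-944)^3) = -35153418746327 / 7440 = -4724921874.51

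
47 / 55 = 0.85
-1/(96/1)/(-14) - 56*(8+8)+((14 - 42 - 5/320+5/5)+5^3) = -268133/336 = -798.01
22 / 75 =0.29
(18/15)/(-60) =-1/50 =-0.02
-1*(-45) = 45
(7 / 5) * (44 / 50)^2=1.08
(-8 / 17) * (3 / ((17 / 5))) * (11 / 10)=-132 / 289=-0.46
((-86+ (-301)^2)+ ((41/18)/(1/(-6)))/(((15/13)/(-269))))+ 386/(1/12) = 4424992/45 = 98333.16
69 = 69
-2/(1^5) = -2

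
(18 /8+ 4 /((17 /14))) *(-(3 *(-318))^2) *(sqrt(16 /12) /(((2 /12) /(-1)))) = 343113732 *sqrt(3) /17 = 34958259.80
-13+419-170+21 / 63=709 / 3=236.33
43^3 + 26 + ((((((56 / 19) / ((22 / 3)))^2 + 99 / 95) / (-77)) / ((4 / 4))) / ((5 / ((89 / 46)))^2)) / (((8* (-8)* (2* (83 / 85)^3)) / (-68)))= 10356918848370320001903 / 130221656699539328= 79533.00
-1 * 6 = -6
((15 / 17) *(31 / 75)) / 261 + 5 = 110956 / 22185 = 5.00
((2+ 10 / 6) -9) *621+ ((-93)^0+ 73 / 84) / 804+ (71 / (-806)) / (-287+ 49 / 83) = -3312.00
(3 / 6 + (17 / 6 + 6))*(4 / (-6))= -56 / 9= -6.22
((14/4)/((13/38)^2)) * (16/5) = 80864/845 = 95.70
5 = 5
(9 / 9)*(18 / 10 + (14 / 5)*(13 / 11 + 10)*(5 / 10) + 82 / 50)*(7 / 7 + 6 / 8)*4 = 36757 / 275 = 133.66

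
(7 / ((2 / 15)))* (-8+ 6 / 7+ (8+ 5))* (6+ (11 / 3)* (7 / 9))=48995 / 18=2721.94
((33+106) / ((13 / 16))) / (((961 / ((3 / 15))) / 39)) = 6672 / 4805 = 1.39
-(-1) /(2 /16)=8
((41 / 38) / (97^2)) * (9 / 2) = 369 / 715084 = 0.00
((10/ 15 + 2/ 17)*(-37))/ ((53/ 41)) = -60680/ 2703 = -22.45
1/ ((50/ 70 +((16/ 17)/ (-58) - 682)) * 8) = -3451/ 18809384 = -0.00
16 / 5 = 3.20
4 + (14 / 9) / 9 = 338 / 81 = 4.17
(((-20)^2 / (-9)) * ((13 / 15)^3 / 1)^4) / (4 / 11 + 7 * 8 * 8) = -1025115745389164 / 57591804462890625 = -0.02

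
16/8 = 2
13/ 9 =1.44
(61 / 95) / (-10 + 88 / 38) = -61 / 730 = -0.08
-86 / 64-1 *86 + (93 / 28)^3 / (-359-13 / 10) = -36022540 / 411943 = -87.45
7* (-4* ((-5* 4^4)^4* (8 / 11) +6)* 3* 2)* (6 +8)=-50508815401115232 / 11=-4591710491010475.64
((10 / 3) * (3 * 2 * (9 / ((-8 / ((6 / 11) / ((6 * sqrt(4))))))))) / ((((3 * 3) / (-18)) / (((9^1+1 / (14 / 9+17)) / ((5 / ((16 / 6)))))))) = 18144 / 1837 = 9.88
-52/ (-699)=52/ 699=0.07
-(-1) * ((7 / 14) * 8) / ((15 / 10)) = 8 / 3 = 2.67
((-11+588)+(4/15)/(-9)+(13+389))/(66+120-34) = 132161/20520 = 6.44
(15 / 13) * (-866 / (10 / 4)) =-5196 / 13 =-399.69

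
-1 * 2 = -2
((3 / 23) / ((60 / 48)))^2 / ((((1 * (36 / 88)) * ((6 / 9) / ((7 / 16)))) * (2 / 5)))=231 / 5290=0.04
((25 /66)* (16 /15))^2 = 1600 /9801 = 0.16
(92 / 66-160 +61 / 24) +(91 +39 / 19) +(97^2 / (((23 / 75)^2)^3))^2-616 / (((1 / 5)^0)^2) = 14066291901608436858293969661613717 / 109923756151013930136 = 127964076139138.47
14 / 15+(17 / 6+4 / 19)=2267 / 570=3.98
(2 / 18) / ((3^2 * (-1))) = -1 / 81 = -0.01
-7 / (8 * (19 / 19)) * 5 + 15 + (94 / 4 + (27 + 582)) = 5145 / 8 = 643.12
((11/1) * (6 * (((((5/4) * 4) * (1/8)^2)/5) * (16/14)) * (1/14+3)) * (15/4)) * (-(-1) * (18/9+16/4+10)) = 21285/98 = 217.19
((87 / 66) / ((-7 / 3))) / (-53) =87 / 8162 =0.01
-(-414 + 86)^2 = -107584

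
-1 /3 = -0.33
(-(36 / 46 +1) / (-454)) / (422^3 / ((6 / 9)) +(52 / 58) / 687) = 816843 / 23451306121739644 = 0.00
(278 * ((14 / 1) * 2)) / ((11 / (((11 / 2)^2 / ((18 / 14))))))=149842 / 9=16649.11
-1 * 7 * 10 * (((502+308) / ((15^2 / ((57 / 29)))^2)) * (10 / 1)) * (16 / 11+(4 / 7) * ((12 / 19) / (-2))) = -2549952 / 46255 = -55.13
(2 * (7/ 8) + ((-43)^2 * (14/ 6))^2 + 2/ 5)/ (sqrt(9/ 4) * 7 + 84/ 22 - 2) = 36854679037/ 24390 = 1511056.95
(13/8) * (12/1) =39/2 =19.50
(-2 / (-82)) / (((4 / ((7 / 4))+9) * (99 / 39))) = 91 / 106887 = 0.00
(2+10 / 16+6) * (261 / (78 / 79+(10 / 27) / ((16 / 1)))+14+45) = 377501829 / 137944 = 2736.63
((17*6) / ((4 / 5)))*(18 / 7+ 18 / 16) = 52785 / 112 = 471.29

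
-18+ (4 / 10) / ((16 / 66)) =-16.35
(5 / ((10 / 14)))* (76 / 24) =133 / 6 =22.17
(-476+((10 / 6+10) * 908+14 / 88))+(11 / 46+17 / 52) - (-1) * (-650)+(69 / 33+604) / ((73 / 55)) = 7148673754 / 720291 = 9924.70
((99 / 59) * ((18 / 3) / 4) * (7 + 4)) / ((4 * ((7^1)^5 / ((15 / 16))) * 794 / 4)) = 49005 / 25194903104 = 0.00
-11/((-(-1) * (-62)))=11/62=0.18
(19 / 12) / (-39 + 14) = -19 / 300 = -0.06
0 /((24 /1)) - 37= -37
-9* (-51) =459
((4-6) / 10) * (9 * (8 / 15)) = -24 / 25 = -0.96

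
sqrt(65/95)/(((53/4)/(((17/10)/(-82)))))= -17 * sqrt(247)/206435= -0.00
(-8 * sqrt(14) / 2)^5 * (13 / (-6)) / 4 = 326144 * sqrt(14) / 3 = 406773.04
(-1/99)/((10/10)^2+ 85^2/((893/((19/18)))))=-94/88781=-0.00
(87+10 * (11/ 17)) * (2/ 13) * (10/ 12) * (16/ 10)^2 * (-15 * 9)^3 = -16680686400/ 221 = -75478219.00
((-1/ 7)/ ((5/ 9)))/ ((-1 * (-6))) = -3/ 70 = -0.04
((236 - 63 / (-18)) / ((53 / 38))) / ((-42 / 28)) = -18202 / 159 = -114.48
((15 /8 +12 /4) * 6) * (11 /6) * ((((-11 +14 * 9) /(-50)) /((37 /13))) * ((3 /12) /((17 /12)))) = -384813 /50320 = -7.65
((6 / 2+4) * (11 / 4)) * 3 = 231 / 4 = 57.75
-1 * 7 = -7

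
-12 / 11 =-1.09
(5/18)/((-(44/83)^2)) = -0.99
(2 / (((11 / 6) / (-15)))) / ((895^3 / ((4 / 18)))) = -8 / 1577218225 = -0.00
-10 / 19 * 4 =-40 / 19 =-2.11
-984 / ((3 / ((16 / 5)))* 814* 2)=-1312 / 2035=-0.64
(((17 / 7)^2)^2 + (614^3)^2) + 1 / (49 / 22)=128647806855700426935 / 2401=53580927470095971.23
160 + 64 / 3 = 544 / 3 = 181.33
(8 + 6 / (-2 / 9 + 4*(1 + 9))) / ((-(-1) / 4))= 32.60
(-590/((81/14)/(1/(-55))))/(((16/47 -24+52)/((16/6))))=155288/890109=0.17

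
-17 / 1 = -17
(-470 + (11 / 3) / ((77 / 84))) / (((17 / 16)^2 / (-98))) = 11691008 / 289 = 40453.31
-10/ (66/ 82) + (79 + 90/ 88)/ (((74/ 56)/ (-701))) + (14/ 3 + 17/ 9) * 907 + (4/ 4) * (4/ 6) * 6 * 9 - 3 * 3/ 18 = -36482.01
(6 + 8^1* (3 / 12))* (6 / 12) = 4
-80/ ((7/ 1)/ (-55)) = 4400/ 7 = 628.57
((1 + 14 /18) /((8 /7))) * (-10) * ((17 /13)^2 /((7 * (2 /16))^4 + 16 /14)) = -232013824 /15080715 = -15.38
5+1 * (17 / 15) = 92 / 15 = 6.13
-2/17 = -0.12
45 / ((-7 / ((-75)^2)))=-36160.71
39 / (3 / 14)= 182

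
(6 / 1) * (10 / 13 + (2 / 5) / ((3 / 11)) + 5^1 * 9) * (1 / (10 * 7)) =9211 / 2275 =4.05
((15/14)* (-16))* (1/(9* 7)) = -40/147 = -0.27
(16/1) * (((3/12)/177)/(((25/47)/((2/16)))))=0.01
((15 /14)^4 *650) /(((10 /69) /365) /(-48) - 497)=-1.72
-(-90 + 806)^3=-367061696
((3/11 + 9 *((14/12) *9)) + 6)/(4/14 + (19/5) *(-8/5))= -17.39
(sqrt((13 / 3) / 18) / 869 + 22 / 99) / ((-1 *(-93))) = sqrt(78) / 1454706 + 2 / 837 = 0.00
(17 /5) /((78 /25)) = 1.09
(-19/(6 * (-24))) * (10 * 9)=11.88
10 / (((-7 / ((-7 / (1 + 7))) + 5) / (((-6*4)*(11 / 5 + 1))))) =-768 / 13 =-59.08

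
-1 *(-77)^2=-5929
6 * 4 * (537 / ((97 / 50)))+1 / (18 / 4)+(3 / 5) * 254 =29664196 / 4365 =6795.92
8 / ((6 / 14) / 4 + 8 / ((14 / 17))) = 224 / 275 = 0.81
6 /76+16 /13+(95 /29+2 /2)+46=739015 /14326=51.59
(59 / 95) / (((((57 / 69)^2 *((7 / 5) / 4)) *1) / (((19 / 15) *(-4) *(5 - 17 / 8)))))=-1435706 / 37905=-37.88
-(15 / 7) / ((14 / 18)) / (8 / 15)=-2025 / 392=-5.17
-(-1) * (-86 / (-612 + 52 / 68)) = 0.14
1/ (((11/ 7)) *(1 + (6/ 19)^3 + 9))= 48013/ 756866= 0.06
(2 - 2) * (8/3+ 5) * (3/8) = 0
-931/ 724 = -1.29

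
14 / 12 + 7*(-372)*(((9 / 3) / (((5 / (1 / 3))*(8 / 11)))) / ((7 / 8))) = -24517 / 30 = -817.23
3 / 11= 0.27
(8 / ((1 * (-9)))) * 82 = -656 / 9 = -72.89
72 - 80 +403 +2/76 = 15011/38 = 395.03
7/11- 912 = -10025/11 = -911.36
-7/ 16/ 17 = -7/ 272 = -0.03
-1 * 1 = -1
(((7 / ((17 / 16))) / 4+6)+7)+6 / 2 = 300 / 17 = 17.65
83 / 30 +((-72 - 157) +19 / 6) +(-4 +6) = -3316 / 15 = -221.07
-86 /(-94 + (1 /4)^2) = 1376 /1503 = 0.92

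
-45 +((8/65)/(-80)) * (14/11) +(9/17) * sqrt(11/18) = -160882/3575 +3 * sqrt(22)/34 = -44.59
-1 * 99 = -99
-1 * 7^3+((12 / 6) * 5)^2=-243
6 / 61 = 0.10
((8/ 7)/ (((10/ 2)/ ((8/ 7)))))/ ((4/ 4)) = 64/ 245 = 0.26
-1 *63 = -63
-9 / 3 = -3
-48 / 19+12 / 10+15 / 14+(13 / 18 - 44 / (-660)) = 3196 / 5985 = 0.53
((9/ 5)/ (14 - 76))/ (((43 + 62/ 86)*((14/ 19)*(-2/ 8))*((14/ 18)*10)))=66177/ 142786000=0.00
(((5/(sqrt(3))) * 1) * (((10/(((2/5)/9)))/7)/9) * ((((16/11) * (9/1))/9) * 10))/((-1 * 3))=-49.99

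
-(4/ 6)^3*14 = -112/ 27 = -4.15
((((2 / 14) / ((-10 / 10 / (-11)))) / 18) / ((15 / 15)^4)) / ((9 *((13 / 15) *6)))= 55 / 29484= 0.00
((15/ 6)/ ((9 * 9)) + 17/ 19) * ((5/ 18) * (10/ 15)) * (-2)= -14245/ 41553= -0.34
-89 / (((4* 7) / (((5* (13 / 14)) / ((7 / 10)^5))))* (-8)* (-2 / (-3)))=54234375 / 3294172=16.46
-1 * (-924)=924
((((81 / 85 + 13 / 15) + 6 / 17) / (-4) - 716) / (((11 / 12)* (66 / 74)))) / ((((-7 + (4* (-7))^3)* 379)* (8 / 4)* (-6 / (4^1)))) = -27042338 / 770368602465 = -0.00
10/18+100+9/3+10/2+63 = 171.56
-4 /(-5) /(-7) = -4 /35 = -0.11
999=999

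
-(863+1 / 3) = -2590 / 3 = -863.33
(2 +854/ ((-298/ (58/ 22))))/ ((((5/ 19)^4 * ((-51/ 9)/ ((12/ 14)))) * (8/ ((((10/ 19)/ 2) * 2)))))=112412151/ 9752050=11.53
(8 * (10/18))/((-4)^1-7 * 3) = -8/45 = -0.18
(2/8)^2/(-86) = -1/1376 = -0.00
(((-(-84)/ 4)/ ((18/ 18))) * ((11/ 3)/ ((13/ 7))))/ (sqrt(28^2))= 77/ 52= 1.48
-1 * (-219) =219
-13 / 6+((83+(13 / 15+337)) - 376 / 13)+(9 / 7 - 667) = -251103 / 910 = -275.94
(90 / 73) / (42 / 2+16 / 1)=90 / 2701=0.03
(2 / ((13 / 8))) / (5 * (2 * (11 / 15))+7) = 48 / 559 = 0.09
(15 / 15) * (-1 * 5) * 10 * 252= -12600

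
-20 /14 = -10 /7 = -1.43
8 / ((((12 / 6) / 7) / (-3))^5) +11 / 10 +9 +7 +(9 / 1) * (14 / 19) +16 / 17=-6595663729 / 6460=-1021000.58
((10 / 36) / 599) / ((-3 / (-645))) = 1075 / 10782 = 0.10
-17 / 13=-1.31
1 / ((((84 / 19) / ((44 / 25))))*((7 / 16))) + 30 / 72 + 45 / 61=1851061 / 896700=2.06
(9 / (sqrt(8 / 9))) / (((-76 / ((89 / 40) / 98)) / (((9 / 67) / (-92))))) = 21627*sqrt(2) / 7345515520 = 0.00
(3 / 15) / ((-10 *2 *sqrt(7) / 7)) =-0.03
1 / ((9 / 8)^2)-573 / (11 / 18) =-834730 / 891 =-936.85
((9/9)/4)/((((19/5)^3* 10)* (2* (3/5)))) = 125/329232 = 0.00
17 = 17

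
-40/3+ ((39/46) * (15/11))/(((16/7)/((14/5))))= -11.92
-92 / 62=-46 / 31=-1.48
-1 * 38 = -38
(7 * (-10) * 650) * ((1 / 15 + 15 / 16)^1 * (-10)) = 2741375 / 6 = 456895.83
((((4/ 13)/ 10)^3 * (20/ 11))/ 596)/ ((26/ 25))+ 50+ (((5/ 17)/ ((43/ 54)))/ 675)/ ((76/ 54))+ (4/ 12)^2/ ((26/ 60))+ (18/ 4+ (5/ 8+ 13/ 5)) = 4523725810793249/ 78019755819720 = 57.98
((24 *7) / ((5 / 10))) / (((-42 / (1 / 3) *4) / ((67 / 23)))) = -1.94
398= 398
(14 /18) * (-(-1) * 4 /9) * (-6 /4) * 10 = -140 /27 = -5.19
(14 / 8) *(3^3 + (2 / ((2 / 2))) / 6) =287 / 6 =47.83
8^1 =8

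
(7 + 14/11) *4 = 364/11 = 33.09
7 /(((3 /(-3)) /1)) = -7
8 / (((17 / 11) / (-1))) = -88 / 17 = -5.18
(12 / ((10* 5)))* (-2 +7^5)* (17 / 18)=57137 / 15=3809.13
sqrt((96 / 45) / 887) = 4*sqrt(26610) / 13305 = 0.05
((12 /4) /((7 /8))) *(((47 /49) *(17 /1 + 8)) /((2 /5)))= 70500 /343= 205.54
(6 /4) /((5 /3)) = 9 /10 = 0.90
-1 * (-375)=375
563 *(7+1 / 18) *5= 357505 / 18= 19861.39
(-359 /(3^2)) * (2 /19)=-718 /171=-4.20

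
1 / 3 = 0.33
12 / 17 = 0.71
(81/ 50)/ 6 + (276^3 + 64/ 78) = 81995850653/ 3900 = 21024577.09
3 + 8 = 11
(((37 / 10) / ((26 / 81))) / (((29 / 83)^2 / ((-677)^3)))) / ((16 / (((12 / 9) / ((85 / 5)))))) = -2135441502555363 / 14868880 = -143618181.23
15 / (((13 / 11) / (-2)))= -330 / 13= -25.38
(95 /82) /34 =0.03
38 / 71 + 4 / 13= 778 / 923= 0.84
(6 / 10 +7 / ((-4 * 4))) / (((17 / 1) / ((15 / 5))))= 39 / 1360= 0.03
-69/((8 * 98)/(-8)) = 69/98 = 0.70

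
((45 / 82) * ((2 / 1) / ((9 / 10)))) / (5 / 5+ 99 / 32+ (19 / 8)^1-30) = -1600 / 30873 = -0.05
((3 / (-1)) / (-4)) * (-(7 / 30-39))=1163 / 40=29.08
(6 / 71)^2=36 / 5041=0.01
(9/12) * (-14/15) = -7/10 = -0.70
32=32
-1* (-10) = 10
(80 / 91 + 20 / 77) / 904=285 / 226226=0.00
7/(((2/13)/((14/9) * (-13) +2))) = -7462/9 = -829.11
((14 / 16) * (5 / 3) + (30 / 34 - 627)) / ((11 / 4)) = -254861 / 1122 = -227.15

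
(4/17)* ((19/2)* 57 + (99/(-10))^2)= 63951/425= 150.47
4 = 4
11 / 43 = 0.26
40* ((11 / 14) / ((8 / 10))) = 39.29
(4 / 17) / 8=1 / 34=0.03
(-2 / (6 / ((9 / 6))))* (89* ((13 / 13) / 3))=-89 / 6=-14.83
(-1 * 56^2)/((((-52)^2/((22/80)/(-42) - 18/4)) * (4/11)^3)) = 70539007/648960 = 108.70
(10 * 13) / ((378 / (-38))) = -2470 / 189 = -13.07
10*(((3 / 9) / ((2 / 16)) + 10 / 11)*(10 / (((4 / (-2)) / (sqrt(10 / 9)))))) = -5900*sqrt(10) / 99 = -188.46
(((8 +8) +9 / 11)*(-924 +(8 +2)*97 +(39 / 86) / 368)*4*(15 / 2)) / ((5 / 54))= 21815867295 / 87032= 250664.90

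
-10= -10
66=66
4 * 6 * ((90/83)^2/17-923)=-2594092776/117113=-22150.34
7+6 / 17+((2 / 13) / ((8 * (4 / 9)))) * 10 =13765 / 1768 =7.79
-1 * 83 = -83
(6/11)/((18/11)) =1/3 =0.33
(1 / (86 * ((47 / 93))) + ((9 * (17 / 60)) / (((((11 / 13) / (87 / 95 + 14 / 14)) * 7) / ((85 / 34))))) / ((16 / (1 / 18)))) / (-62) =-24465853 / 50281186560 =-0.00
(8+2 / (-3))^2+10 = 574 / 9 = 63.78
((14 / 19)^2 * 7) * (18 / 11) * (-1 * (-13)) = 321048 / 3971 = 80.85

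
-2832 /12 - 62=-298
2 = 2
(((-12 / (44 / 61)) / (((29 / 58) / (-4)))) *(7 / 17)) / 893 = 10248 / 166991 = 0.06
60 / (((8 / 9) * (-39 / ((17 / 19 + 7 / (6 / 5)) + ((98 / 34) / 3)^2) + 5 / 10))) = -14.68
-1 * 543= -543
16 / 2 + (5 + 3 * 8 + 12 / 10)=191 / 5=38.20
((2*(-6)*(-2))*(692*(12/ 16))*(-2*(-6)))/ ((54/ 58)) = 160544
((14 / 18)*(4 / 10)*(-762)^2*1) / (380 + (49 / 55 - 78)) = 9935464 / 16659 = 596.40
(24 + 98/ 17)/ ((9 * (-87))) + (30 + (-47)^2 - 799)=19167334/ 13311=1439.96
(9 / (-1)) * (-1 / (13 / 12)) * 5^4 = 67500 / 13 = 5192.31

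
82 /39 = 2.10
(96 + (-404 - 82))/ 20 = -19.50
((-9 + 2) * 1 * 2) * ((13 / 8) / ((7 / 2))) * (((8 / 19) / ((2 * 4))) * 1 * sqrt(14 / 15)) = -13 * sqrt(210) / 570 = -0.33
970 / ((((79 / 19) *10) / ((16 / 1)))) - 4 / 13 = 383028 / 1027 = 372.96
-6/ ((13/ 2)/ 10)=-120/ 13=-9.23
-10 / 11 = -0.91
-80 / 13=-6.15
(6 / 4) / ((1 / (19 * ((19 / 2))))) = 1083 / 4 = 270.75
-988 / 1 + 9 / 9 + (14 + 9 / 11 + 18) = -10496 / 11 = -954.18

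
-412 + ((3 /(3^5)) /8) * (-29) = -267005 /648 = -412.04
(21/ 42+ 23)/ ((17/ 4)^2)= 376/ 289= 1.30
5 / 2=2.50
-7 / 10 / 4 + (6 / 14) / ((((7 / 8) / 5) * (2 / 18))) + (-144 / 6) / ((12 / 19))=-31623 / 1960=-16.13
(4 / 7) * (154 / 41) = 88 / 41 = 2.15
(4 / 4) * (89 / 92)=89 / 92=0.97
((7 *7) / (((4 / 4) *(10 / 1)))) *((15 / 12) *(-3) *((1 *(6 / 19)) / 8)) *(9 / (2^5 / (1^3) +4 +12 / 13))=-17199 / 97280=-0.18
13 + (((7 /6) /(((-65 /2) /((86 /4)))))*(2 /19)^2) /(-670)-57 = -44.00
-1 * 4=-4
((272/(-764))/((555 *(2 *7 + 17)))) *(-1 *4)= 272/3286155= 0.00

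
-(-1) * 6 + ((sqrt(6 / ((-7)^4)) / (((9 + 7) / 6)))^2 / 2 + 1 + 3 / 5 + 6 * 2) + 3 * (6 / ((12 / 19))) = 36956327 / 768320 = 48.10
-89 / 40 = -2.22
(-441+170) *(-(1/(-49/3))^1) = -813/49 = -16.59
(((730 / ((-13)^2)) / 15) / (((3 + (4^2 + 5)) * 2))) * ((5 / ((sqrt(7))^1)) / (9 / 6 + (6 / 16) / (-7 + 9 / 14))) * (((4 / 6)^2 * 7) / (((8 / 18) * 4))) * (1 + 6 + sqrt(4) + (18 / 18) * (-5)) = 32485 * sqrt(7) / 1560546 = 0.06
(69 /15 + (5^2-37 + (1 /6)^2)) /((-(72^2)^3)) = 1327 /25076532510720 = 0.00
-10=-10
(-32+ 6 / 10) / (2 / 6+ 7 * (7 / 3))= -471 / 250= -1.88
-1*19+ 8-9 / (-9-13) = -233 / 22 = -10.59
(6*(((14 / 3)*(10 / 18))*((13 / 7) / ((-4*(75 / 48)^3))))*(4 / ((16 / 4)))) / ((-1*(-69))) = -53248 / 1940625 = -0.03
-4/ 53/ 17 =-4/ 901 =-0.00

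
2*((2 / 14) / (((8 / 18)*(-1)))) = -9 / 14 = -0.64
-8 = -8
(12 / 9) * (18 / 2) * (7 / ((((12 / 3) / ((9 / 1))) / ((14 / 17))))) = 2646 / 17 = 155.65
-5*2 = -10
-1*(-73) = 73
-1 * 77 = -77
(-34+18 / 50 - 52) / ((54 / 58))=-62089 / 675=-91.98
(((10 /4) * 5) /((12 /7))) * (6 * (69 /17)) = 12075 /68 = 177.57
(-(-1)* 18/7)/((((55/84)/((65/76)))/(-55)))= -3510/19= -184.74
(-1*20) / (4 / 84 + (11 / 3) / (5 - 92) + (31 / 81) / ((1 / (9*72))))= -18270 / 226553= -0.08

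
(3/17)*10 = 30/17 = 1.76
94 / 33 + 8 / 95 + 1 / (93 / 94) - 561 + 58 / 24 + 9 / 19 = -215426569 / 388740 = -554.17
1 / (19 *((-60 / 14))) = -7 / 570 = -0.01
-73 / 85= -0.86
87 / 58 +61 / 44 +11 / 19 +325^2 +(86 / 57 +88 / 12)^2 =1679044399 / 15884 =105706.65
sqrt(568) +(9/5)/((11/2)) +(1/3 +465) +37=2*sqrt(142) +82939/165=526.49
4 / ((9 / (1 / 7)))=4 / 63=0.06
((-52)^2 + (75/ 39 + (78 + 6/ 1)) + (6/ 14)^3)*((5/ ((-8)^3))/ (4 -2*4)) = 6.81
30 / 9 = 10 / 3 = 3.33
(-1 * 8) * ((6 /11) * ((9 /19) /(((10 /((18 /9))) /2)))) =-864 /1045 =-0.83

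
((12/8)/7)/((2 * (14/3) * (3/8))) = 0.06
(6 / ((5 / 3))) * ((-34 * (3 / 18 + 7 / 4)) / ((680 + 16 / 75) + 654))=-17595 / 100066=-0.18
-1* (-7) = 7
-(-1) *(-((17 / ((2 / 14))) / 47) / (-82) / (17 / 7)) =49 / 3854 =0.01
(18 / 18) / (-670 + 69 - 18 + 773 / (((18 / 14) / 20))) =0.00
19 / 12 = 1.58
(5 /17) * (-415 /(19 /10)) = -20750 /323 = -64.24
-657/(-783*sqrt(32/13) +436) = 930969/4286900 +514431*sqrt(26)/4286900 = 0.83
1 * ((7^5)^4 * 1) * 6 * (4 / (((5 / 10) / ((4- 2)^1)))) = 7660057564570752096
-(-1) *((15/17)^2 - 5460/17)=-92595/289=-320.40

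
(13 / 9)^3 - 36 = -24047 / 729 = -32.99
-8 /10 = -0.80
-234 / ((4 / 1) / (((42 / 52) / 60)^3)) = -3087 / 21632000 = -0.00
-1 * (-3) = 3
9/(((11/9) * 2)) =81/22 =3.68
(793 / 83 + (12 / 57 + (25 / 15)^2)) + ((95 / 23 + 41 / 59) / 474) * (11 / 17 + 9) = 326965681432 / 25866047043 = 12.64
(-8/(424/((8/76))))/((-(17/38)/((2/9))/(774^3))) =412164288/901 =457452.04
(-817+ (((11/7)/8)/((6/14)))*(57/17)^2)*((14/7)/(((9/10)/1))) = -9384955/5202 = -1804.11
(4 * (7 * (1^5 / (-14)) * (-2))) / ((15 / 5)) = 1.33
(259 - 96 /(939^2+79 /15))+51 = 2050012850 /6612947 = 310.00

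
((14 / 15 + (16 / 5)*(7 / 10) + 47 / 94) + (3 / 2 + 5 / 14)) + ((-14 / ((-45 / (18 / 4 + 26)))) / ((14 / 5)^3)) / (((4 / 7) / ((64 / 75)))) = 58363 / 9450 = 6.18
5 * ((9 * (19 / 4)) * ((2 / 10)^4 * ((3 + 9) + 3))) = 513 / 100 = 5.13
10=10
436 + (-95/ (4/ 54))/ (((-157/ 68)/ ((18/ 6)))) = 330082/ 157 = 2102.43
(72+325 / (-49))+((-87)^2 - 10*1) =373594 / 49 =7624.37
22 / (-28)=-11 / 14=-0.79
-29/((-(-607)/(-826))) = 23954/607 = 39.46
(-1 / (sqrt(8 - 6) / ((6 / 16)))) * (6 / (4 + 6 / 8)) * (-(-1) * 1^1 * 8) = -36 * sqrt(2) / 19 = -2.68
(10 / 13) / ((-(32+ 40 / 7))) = -35 / 1716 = -0.02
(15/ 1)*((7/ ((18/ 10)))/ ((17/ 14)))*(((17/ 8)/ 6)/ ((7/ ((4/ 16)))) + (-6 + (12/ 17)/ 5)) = -23375345/ 83232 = -280.85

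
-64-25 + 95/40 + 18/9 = -677/8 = -84.62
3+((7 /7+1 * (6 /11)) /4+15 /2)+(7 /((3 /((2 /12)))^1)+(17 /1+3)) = 12385 /396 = 31.28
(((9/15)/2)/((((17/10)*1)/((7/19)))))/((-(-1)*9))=7/969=0.01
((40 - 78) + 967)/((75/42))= 13006/25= 520.24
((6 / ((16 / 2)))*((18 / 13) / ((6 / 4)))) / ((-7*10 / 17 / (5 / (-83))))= 153 / 15106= 0.01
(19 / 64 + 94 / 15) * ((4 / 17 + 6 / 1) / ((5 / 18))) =1001859 / 6800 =147.33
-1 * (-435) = 435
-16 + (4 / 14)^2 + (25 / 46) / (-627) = -22497985 / 1413258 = -15.92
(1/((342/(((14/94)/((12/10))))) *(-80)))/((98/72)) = -1/300048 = -0.00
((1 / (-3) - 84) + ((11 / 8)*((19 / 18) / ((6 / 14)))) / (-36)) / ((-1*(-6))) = -1313015 / 93312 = -14.07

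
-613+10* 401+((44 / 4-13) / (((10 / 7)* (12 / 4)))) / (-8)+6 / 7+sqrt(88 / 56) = sqrt(77) / 7+2854249 / 840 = 3399.17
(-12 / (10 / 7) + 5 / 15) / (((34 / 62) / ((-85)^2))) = -106278.33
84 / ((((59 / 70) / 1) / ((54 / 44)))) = 79380 / 649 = 122.31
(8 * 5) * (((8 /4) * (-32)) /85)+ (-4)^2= -240 /17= -14.12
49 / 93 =0.53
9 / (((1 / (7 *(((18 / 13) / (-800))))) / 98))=-27783 / 2600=-10.69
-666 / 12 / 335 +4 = 3.83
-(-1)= 1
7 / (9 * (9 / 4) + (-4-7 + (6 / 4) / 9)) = 84 / 113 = 0.74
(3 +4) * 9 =63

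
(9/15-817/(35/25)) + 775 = 6721/35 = 192.03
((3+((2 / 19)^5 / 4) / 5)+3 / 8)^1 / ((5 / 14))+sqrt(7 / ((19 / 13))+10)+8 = sqrt(5339) / 19+4320793203 / 247609900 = 21.30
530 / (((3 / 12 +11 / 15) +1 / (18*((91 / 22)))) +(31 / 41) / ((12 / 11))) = 44492175 / 141859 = 313.64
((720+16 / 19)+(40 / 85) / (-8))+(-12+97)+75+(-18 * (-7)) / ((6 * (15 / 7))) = 1438292 / 1615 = 890.58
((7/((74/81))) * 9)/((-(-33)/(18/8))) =15309/3256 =4.70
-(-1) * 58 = 58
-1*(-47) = 47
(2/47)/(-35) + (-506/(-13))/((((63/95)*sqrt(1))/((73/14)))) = 412318787/1347255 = 306.04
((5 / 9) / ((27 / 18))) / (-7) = -10 / 189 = -0.05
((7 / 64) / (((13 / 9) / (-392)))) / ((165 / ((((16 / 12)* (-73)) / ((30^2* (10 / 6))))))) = 25039 / 2145000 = 0.01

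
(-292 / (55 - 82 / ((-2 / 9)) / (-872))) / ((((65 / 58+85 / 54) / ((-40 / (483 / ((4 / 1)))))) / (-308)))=-46785632256 / 230959123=-202.57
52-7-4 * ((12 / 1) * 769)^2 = -340623891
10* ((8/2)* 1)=40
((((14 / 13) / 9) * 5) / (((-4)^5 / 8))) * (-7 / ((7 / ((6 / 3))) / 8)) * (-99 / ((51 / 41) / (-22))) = 173635 / 1326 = 130.95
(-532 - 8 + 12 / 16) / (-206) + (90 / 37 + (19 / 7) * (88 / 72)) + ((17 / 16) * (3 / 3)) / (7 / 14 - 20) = 8.31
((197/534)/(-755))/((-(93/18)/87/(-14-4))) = -308502/2083045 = -0.15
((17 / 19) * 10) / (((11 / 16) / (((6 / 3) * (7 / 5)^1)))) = 7616 / 209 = 36.44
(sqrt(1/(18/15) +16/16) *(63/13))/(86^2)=0.00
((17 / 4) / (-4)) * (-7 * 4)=119 / 4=29.75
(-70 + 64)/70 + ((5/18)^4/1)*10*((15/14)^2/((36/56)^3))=12763333/74401740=0.17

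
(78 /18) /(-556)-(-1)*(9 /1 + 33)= 70043 /1668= 41.99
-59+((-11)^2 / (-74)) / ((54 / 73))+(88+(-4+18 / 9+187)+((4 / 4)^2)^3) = 850307 / 3996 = 212.79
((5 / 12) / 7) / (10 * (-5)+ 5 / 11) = -11 / 9156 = -0.00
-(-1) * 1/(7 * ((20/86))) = 43/70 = 0.61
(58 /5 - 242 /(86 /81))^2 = 2163273121 /46225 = 46798.77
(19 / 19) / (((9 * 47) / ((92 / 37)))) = 92 / 15651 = 0.01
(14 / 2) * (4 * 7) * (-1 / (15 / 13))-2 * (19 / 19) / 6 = -170.20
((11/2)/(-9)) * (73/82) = -803/1476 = -0.54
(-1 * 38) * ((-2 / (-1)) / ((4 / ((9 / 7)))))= -171 / 7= -24.43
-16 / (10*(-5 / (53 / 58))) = 212 / 725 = 0.29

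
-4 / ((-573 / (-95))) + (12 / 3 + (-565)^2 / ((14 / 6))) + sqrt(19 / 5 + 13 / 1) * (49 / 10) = 49 * sqrt(105) / 25 + 548761159 / 4011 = 136834.14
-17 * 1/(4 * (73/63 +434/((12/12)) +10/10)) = -1071/109912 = -0.01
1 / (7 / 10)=10 / 7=1.43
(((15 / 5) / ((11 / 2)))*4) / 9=8 / 33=0.24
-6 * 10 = -60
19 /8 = 2.38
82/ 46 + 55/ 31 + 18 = 15370/ 713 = 21.56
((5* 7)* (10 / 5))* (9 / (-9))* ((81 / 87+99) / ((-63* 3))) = 3220 / 87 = 37.01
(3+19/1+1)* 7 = 161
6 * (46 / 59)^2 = 12696 / 3481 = 3.65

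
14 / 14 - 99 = -98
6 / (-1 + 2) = 6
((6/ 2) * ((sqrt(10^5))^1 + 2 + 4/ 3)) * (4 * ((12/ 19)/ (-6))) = -2400 * sqrt(10)/ 19 - 80/ 19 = -403.66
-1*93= -93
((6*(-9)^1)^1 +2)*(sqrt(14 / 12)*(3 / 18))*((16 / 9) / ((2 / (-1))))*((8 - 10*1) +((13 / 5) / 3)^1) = -1768*sqrt(42) / 1215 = -9.43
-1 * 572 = -572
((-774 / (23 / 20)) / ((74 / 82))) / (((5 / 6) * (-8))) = 95202 / 851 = 111.87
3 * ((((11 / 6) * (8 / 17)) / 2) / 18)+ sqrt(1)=164 / 153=1.07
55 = 55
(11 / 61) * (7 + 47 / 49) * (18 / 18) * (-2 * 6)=-51480 / 2989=-17.22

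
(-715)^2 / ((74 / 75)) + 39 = 38344761 / 74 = 518172.45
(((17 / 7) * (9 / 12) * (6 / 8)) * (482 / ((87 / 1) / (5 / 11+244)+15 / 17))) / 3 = 187286161 / 1056608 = 177.25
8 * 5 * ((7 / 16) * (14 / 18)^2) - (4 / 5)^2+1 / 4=82591 / 8100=10.20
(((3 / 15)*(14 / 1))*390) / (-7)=-156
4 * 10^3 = 4000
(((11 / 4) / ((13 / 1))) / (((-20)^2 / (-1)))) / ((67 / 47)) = -517 / 1393600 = -0.00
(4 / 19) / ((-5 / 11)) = -44 / 95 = -0.46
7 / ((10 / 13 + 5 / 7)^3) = 5274997 / 2460375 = 2.14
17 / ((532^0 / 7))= 119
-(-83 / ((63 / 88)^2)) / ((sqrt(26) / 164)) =52705664 * sqrt(26) / 51597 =5208.58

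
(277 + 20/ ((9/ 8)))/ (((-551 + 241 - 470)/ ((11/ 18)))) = -29183/ 126360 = -0.23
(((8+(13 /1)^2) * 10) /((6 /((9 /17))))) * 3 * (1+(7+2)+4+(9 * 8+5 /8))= 40586.36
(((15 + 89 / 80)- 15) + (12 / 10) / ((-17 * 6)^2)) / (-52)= -77171 / 3606720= -0.02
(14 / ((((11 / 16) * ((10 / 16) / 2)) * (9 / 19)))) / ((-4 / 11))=-17024 / 45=-378.31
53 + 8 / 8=54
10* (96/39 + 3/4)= 32.12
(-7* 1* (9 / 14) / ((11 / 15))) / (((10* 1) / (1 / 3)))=-9 / 44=-0.20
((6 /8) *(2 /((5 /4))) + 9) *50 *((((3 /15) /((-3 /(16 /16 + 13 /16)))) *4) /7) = -493 /14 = -35.21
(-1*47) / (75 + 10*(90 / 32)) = -376 / 825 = -0.46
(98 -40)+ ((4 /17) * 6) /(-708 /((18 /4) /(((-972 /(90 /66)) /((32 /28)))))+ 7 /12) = 5805335758 /100091971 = 58.00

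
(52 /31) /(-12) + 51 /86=3625 /7998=0.45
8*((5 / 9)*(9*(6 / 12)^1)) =20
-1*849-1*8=-857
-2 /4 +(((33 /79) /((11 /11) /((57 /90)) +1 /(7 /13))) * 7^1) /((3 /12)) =209681 /72206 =2.90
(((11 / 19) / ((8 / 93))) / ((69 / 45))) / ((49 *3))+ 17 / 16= 374251 / 342608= 1.09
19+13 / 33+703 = 722.39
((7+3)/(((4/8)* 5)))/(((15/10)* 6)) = 4/9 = 0.44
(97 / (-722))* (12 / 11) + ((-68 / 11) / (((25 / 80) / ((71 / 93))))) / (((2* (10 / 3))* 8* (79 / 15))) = -9740952 / 48624895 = -0.20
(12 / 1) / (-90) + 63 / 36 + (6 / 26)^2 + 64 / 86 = 1052599 / 436020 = 2.41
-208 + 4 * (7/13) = -2676/13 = -205.85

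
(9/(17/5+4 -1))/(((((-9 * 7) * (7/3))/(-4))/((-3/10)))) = -9/784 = -0.01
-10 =-10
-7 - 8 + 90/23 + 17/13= -2924/299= -9.78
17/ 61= 0.28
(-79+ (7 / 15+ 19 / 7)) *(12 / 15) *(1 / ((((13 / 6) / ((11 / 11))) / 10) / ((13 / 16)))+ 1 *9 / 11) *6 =-3200322 / 1925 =-1662.50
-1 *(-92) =92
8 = 8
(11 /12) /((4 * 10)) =11 /480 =0.02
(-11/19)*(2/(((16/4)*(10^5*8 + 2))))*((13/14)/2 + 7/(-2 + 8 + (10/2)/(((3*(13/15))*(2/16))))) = -33891/118317095792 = -0.00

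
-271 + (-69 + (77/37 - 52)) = -14427/37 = -389.92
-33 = -33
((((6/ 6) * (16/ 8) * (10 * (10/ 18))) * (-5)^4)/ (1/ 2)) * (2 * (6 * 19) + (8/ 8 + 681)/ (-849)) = 24111250000/ 7641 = 3155509.75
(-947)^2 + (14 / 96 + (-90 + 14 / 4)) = 896722.65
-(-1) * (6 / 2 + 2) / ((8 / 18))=45 / 4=11.25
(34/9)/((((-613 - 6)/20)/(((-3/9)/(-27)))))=-0.00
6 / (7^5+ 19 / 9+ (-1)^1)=54 / 151273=0.00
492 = 492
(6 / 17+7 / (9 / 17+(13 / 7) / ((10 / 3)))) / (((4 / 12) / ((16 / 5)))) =2389888 / 36635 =65.24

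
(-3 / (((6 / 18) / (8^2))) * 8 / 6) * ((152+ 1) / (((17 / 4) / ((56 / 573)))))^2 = -346816512 / 36481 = -9506.77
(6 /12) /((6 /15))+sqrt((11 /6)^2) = 37 /12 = 3.08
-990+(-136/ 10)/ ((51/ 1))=-14854/ 15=-990.27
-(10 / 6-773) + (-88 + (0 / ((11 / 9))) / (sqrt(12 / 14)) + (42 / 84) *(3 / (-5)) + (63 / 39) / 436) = 58071809 / 85020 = 683.04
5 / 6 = 0.83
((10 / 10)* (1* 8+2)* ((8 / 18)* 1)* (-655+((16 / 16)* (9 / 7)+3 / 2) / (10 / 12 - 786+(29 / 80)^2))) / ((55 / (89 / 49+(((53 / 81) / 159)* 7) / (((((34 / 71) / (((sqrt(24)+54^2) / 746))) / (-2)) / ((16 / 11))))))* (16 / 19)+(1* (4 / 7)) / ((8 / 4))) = -4240944975155320261162896747628700 / 60005989141229846307481805772963+193891099484939247146687500800* sqrt(6) / 6667332126803316256386867308107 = -70.60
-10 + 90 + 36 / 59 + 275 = 20981 / 59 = 355.61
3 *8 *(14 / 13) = 336 / 13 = 25.85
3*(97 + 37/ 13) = 3894/ 13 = 299.54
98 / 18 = 49 / 9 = 5.44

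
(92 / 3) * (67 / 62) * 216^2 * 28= 1342075392 / 31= 43292754.58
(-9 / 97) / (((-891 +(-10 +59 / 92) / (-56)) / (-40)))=-88320 / 21199447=-0.00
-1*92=-92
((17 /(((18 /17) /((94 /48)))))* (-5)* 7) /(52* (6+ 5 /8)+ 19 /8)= -95081 /29970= -3.17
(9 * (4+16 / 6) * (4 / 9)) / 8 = 10 / 3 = 3.33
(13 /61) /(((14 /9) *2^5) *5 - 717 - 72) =-117 /296521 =-0.00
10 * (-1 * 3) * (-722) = 21660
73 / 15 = 4.87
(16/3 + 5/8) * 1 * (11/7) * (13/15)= 20449/2520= 8.11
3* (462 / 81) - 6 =100 / 9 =11.11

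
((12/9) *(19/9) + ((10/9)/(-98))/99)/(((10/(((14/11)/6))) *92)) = 122887/189355320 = 0.00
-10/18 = -5/9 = -0.56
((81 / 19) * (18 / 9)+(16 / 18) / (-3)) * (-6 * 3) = -8444 / 57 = -148.14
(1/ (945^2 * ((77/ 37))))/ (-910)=-37/ 62574261750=-0.00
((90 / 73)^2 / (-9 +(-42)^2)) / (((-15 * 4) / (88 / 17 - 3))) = -0.00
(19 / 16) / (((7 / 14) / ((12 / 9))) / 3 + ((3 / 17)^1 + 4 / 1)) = 323 / 1170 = 0.28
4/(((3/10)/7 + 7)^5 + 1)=6722800000/29124579185693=0.00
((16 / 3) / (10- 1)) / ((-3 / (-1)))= 16 / 81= 0.20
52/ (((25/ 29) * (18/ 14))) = 10556/ 225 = 46.92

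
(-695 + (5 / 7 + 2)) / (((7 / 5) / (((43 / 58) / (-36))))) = 520945 / 51156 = 10.18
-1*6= -6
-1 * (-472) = 472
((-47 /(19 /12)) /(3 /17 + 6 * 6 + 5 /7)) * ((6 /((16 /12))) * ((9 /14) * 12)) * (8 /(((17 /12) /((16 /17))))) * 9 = -947303424 /708985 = -1336.14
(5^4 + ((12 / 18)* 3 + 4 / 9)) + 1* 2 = 5665 / 9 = 629.44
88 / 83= 1.06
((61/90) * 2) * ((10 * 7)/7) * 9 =122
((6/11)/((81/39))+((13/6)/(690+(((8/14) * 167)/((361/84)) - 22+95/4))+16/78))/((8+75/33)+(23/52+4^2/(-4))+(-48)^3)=-2498636384/586913236097697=-0.00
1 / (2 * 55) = 1 / 110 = 0.01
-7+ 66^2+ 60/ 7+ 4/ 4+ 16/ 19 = 579802/ 133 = 4359.41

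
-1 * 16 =-16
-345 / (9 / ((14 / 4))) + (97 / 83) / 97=-134.15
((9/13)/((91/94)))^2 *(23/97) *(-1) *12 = -197537616/135750433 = -1.46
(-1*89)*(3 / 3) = -89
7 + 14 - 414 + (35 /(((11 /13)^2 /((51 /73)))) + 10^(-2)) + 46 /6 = -930568801 /2649900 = -351.17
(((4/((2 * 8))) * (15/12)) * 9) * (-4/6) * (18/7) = -135/28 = -4.82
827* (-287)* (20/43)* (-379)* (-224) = -9372084048.37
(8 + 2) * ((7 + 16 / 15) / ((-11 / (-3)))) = 22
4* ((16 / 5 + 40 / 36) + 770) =3097.24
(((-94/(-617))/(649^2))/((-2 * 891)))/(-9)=47/2083985875323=0.00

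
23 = 23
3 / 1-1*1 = 2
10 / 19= 0.53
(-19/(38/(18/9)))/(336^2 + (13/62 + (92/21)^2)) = -27342/3087332933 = -0.00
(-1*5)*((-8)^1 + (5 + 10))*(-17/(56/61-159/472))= 17131240/16733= 1023.80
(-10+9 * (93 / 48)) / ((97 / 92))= 2737 / 388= 7.05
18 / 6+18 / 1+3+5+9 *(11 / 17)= 592 / 17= 34.82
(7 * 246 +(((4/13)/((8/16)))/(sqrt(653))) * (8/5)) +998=64 * sqrt(653)/42445 +2720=2720.04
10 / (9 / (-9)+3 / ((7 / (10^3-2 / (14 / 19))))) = 245 / 10447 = 0.02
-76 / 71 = -1.07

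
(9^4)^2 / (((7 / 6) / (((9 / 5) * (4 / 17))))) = 9298091736 / 595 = 15627044.93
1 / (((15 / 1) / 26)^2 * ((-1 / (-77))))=52052 / 225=231.34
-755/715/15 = -151/2145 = -0.07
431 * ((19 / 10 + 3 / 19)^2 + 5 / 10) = 73671261 / 36100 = 2040.76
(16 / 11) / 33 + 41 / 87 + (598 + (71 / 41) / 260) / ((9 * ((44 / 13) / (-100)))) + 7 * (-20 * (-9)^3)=172810888765 / 1726428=100097.36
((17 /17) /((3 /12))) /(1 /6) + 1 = 25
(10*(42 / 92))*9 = 945 / 23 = 41.09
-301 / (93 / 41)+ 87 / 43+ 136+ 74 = 317218 / 3999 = 79.32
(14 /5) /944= 7 /2360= 0.00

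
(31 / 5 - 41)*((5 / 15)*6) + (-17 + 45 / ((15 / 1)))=-83.60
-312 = -312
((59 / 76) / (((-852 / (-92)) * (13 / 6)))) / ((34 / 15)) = 20355 / 1192516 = 0.02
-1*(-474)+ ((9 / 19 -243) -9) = 4227 / 19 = 222.47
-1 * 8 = -8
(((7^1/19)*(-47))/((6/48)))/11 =-2632/209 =-12.59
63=63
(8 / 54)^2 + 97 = 70729 / 729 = 97.02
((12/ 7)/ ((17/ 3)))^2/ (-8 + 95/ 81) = -104976/ 7831033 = -0.01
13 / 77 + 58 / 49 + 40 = 22289 / 539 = 41.35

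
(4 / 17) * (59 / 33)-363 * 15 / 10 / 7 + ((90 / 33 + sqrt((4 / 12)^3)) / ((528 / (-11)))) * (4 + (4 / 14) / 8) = -9750815 / 125664-113 * sqrt(3) / 12096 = -77.61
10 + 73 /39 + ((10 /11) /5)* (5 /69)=11.88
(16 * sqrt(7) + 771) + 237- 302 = 748.33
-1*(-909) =909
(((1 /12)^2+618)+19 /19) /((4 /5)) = 445685 /576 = 773.76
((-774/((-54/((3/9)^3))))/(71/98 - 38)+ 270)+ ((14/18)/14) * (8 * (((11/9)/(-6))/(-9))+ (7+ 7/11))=23764574656/87880221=270.42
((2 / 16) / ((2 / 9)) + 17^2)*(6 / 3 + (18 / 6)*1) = 23165 / 16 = 1447.81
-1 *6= -6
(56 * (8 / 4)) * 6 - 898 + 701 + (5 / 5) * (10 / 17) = 8085 / 17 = 475.59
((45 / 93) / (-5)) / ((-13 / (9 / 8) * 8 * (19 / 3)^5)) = 6561 / 63863545408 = 0.00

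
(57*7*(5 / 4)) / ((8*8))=1995 / 256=7.79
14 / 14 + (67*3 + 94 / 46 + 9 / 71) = 333410 / 1633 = 204.17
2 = 2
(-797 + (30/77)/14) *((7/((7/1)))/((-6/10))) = 1328.29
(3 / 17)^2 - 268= -77443 / 289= -267.97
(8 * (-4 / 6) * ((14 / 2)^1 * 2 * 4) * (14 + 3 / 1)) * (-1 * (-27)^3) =-99937152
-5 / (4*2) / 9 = -5 / 72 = -0.07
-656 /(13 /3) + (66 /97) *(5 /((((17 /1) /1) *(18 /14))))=-9725686 /64311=-151.23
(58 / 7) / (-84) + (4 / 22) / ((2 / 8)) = 0.63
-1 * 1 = -1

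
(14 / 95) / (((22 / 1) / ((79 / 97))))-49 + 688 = 64772788 / 101365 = 639.01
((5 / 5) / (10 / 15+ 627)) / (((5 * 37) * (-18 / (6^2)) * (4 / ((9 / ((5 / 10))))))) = -27 / 348355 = -0.00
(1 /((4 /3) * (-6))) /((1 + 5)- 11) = 1 /40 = 0.02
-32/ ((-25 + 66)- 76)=32/ 35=0.91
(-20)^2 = 400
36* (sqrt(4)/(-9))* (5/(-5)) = 8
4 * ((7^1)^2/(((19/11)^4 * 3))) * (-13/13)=-2869636/390963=-7.34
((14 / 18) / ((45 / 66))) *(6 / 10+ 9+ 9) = 4774 / 225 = 21.22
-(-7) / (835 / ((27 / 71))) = 189 / 59285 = 0.00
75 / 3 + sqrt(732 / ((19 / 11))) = 2 * sqrt(38247) / 19 + 25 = 45.59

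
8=8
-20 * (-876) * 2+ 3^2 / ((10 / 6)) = 175227 / 5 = 35045.40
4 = 4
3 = 3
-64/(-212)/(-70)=-8/1855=-0.00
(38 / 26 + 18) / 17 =253 / 221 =1.14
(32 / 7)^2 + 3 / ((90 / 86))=17467 / 735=23.76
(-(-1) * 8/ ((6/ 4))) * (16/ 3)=256/ 9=28.44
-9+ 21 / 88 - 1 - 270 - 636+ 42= -76891 / 88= -873.76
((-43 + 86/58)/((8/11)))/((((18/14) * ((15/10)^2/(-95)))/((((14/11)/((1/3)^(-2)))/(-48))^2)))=9808085/602772192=0.02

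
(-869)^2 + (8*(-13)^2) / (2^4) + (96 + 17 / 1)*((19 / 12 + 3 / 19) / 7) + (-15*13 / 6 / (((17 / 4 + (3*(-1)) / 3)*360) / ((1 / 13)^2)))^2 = 3718213823043385 / 4923002448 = 755273.61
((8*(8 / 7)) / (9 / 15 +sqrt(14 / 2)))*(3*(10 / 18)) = -800 / 581 +4000*sqrt(7) / 1743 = 4.69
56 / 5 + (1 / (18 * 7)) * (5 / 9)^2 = 571661 / 51030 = 11.20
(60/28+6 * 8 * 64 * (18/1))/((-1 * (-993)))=129029/2317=55.69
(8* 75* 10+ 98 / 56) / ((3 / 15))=120035 / 4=30008.75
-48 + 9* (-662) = -6006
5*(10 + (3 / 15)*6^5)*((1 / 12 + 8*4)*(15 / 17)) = 7532525 / 34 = 221544.85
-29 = -29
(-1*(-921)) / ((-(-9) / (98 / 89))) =30086 / 267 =112.68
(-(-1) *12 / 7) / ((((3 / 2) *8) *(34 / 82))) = 41 / 119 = 0.34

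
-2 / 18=-1 / 9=-0.11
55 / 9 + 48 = 54.11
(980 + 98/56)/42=187/8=23.38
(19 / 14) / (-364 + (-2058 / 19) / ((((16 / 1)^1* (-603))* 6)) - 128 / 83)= -144541512 / 38931603277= -0.00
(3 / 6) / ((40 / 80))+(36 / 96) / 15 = 41 / 40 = 1.02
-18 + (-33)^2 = 1071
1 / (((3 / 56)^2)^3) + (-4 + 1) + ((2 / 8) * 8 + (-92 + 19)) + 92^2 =30847095766 / 729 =42314260.31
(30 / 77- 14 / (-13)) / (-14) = -734 / 7007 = -0.10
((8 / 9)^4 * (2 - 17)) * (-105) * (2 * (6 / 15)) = 573440 / 729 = 786.61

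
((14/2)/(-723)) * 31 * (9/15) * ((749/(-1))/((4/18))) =1462797/2410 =606.97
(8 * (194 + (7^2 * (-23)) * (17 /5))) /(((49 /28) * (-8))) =72756 /35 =2078.74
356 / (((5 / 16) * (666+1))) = 5696 / 3335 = 1.71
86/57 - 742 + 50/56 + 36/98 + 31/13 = -107016625/145236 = -736.85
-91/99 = -0.92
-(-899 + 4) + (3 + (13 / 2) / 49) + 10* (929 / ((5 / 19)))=3547613 / 98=36200.13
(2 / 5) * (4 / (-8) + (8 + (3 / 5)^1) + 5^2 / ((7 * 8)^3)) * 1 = 7112573 / 2195200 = 3.24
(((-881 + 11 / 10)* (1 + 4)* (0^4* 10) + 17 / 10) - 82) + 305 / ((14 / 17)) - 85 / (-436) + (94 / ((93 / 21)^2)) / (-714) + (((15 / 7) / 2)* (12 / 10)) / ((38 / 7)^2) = 19594126464173 / 67498684365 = 290.29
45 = 45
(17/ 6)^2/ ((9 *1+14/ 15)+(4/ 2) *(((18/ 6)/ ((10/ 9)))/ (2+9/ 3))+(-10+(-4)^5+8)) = -7225/ 913488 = -0.01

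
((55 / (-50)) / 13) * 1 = -0.08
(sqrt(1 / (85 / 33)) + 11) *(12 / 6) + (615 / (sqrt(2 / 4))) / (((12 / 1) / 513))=2 *sqrt(2805) / 85 + 22 + 105165 *sqrt(2) / 4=37204.69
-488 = -488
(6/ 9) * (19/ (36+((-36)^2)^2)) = 19/ 2519478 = 0.00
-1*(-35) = 35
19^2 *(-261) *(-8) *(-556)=-419095008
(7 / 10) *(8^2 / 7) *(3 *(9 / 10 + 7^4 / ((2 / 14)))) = 8067792 / 25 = 322711.68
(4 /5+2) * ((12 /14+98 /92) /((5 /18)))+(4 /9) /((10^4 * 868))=8704130423 /449190000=19.38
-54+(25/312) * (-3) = -5641/104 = -54.24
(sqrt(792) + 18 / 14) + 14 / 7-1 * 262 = -1811 / 7 + 6 * sqrt(22) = -230.57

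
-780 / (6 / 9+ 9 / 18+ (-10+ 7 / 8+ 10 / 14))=131040 / 1217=107.67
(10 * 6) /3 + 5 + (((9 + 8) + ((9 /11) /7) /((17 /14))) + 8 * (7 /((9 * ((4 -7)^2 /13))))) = 773768 /15147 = 51.08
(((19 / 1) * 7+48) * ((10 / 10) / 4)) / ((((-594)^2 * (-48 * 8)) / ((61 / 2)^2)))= -673501 / 2167824384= -0.00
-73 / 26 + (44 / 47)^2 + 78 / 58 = -976783 / 1665586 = -0.59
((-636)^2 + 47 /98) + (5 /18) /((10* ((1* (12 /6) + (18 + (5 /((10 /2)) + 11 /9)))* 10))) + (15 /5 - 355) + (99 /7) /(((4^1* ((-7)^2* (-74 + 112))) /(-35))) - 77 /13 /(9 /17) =352168158589927 /871416000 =404133.23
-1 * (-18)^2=-324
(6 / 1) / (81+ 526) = 6 / 607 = 0.01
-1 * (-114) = 114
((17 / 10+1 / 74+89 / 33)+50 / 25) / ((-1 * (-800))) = 1223 / 152625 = 0.01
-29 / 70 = -0.41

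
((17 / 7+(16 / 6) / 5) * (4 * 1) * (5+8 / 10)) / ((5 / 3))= 36076 / 875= 41.23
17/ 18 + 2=53/ 18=2.94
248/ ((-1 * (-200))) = 31/ 25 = 1.24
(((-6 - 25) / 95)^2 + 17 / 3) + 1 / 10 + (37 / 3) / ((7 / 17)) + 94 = 49210367 / 379050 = 129.83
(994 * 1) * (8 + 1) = 8946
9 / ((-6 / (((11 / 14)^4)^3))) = -9415285130163 / 113387824750592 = -0.08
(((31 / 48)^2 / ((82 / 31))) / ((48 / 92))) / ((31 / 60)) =110515 / 188928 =0.58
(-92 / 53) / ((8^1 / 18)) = -3.91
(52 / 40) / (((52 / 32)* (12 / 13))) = 13 / 15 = 0.87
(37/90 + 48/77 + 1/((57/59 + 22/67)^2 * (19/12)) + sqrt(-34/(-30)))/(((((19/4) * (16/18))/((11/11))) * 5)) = 3 * sqrt(255)/950 + 695140286117/10397542901900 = 0.12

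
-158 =-158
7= 7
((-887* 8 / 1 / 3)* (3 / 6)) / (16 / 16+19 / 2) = -7096 / 63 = -112.63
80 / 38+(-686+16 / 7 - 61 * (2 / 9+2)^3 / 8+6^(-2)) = -296788291 / 387828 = -765.26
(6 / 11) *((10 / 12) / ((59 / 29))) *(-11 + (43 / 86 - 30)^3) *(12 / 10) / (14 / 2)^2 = -140.53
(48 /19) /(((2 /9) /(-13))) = -2808 /19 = -147.79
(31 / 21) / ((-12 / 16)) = -124 / 63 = -1.97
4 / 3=1.33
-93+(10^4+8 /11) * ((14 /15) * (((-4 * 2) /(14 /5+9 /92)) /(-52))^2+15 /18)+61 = 82530521600684 /9909709953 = 8328.25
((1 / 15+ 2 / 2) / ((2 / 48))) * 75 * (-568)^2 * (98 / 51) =20234977280 / 17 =1190292781.18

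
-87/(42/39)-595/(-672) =-53693/672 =-79.90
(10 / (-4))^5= -3125 / 32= -97.66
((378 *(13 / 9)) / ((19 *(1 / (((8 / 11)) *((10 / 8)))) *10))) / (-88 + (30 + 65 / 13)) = -546 / 11077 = -0.05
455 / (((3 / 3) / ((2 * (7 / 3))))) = 6370 / 3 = 2123.33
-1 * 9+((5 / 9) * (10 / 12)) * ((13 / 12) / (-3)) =-17821 / 1944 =-9.17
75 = 75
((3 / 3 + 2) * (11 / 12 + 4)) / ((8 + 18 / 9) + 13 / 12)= 177 / 133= 1.33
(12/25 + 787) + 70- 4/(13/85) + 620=471681/325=1451.33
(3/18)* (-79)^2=6241/6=1040.17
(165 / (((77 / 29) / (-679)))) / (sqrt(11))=-42195 * sqrt(11) / 11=-12722.27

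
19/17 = 1.12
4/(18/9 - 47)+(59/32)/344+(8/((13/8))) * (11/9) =12736753/2146560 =5.93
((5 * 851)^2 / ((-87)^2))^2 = 327791930250625 / 57289761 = 5721649.46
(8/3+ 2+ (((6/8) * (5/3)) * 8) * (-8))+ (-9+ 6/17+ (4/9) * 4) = -12577/153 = -82.20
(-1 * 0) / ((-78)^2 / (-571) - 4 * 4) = 0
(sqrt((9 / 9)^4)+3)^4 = 256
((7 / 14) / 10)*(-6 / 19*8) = -0.13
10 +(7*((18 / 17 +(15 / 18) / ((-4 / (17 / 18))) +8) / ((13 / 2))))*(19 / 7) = 1713937 / 47736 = 35.90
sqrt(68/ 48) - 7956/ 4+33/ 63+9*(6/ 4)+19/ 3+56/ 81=-2231657/ 1134+sqrt(51)/ 6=-1966.76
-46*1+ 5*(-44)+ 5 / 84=-22339 / 84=-265.94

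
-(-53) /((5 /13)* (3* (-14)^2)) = 689 /2940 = 0.23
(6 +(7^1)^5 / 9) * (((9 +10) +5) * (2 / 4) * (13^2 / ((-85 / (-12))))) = 45592144 / 85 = 536378.16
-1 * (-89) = 89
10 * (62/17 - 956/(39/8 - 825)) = 5367980/111537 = 48.13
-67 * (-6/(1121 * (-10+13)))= 134/1121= 0.12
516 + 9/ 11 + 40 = 6125/ 11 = 556.82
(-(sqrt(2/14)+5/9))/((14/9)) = -5/14- 9*sqrt(7)/98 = -0.60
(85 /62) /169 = 85 /10478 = 0.01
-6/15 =-0.40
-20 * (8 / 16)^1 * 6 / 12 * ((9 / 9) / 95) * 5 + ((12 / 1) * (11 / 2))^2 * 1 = 82759 / 19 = 4355.74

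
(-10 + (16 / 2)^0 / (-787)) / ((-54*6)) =7871 / 254988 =0.03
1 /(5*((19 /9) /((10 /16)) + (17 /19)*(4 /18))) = 171 /3058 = 0.06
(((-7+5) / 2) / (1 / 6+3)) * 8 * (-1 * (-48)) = -121.26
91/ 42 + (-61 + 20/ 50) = -1753/ 30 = -58.43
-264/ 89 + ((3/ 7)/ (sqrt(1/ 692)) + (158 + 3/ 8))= 6 * sqrt(173)/ 7 + 110651/ 712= 166.68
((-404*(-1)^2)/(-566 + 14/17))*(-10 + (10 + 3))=5151/2402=2.14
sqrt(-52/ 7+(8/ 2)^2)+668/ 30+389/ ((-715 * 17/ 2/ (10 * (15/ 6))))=23.59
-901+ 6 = -895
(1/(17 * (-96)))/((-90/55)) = 11/29376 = 0.00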